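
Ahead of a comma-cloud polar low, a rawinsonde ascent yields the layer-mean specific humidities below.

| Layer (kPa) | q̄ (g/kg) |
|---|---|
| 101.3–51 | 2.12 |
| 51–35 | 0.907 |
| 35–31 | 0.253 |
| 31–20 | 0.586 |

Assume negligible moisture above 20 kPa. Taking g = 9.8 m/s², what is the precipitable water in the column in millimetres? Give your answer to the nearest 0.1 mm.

Precipitable water is the column-integrated vapour mass per unit area: PW = (1/g) Σ q̄ Δp, with q in kg/kg and Δp in Pa (1 kg/m² of water = 1 mm).
Layer 101.3–51 kPa: Δp = 503 hPa = 50300 Pa, q̄ = 0.00212 kg/kg → 0.00212 × 50300 / 9.8 = 10.88 mm
Layer 51–35 kPa: Δp = 160 hPa = 16000 Pa, q̄ = 0.000907 kg/kg → 0.000907 × 16000 / 9.8 = 1.48 mm
Layer 35–31 kPa: Δp = 40 hPa = 4000 Pa, q̄ = 0.000253 kg/kg → 0.000253 × 4000 / 9.8 = 0.10 mm
Layer 31–20 kPa: Δp = 110 hPa = 11000 Pa, q̄ = 0.000586 kg/kg → 0.000586 × 11000 / 9.8 = 0.66 mm
PW = 10.88 + 1.48 + 0.10 + 0.66 = 13.12 ≈ 13.1 mm.

PW ≈ 13.1 mm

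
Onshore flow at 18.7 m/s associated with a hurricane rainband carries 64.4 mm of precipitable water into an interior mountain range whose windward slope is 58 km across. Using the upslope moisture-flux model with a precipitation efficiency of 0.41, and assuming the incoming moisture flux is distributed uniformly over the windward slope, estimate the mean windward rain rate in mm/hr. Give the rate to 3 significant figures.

R ≈ 30.6 mm/hr

Incoming column moisture flux per unit ridge length: F = V × PW = 18.7 × 64.4 = 1204.28 mm·m/s.
Spread over the 58 km slope with efficiency ε = 0.41: R = ε·F/W = 0.41 × 1204.28 / 58000 m = 8.513e-03 mm/s.
R = 8.513e-03 × 3600 = 30.6 mm/hr.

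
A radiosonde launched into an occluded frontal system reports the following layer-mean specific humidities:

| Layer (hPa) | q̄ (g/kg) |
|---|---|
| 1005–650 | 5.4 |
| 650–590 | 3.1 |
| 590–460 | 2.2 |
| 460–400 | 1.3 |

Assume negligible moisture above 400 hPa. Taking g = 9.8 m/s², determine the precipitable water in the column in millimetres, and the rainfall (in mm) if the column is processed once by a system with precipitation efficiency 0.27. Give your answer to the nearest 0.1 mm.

Precipitable water is the column-integrated vapour mass per unit area: PW = (1/g) Σ q̄ Δp, with q in kg/kg and Δp in Pa (1 kg/m² of water = 1 mm).
Layer 1005–650 hPa: Δp = 355 hPa = 35500 Pa, q̄ = 0.0054 kg/kg → 0.0054 × 35500 / 9.8 = 19.56 mm
Layer 650–590 hPa: Δp = 60 hPa = 6000 Pa, q̄ = 0.0031 kg/kg → 0.0031 × 6000 / 9.8 = 1.90 mm
Layer 590–460 hPa: Δp = 130 hPa = 13000 Pa, q̄ = 0.0022 kg/kg → 0.0022 × 13000 / 9.8 = 2.92 mm
Layer 460–400 hPa: Δp = 60 hPa = 6000 Pa, q̄ = 0.0013 kg/kg → 0.0013 × 6000 / 9.8 = 0.80 mm
PW = 19.56 + 1.90 + 2.92 + 0.80 = 25.18 ≈ 25.2 mm.
Rainfall = ε × PW = 0.27 × 25.2 = 6.8 mm.

PW ≈ 25.2 mm; rainfall ≈ 6.8 mm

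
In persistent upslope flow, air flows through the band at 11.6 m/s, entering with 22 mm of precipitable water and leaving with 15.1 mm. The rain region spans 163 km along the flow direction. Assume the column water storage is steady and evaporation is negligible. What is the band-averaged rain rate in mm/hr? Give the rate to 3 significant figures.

Column moisture flux per unit crosswind length is F = V × PW.
Inflow: F_in = 11.6 × 22 = 255.2 mm·m/s
Outflow: F_out = 11.6 × 15.1 = 175.16 mm·m/s
Steady-state rate R = (F_in − F_out)/L = (255.2 − 175.16) / 163000 m = 4.910e-04 mm/s.
R = 4.910e-04 × 3600 = 1.77 mm/hr.

R ≈ 1.77 mm/hr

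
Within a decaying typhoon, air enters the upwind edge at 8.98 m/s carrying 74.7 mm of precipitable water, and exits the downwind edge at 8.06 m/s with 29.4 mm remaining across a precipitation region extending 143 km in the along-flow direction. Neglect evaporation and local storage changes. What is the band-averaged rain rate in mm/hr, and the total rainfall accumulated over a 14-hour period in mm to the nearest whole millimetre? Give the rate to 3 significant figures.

R ≈ 10.9 mm/hr; total ≈ 153 mm

Column moisture flux per unit crosswind length is F = V × PW.
Inflow: F_in = 8.98 × 74.7 = 670.806 mm·m/s
Outflow: F_out = 8.06 × 29.4 = 236.964 mm·m/s
Steady-state rate R = (F_in − F_out)/L = (670.806 − 236.964) / 143000 m = 3.034e-03 mm/s.
R = 3.034e-03 × 3600 = 10.9 mm/hr.
Over 14 h: total = 10.9 × 14 = 152.6 ≈ 153 mm.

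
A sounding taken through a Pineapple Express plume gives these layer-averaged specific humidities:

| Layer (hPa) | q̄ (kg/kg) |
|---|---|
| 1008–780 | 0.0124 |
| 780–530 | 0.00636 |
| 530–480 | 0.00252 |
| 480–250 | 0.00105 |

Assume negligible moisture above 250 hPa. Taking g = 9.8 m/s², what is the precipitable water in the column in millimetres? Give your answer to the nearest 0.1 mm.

PW ≈ 48.8 mm

Precipitable water is the column-integrated vapour mass per unit area: PW = (1/g) Σ q̄ Δp, with q in kg/kg and Δp in Pa (1 kg/m² of water = 1 mm).
Layer 1008–780 hPa: Δp = 228 hPa = 22800 Pa, q̄ = 0.0124 kg/kg → 0.0124 × 22800 / 9.8 = 28.85 mm
Layer 780–530 hPa: Δp = 250 hPa = 25000 Pa, q̄ = 0.00636 kg/kg → 0.00636 × 25000 / 9.8 = 16.22 mm
Layer 530–480 hPa: Δp = 50 hPa = 5000 Pa, q̄ = 0.00252 kg/kg → 0.00252 × 5000 / 9.8 = 1.29 mm
Layer 480–250 hPa: Δp = 230 hPa = 23000 Pa, q̄ = 0.00105 kg/kg → 0.00105 × 23000 / 9.8 = 2.46 mm
PW = 28.85 + 16.22 + 1.29 + 2.46 = 48.82 ≈ 48.8 mm.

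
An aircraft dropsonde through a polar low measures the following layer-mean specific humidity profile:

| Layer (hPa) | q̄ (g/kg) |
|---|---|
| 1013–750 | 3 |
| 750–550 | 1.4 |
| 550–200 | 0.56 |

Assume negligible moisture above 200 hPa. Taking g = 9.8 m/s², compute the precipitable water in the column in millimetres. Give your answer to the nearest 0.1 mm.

Precipitable water is the column-integrated vapour mass per unit area: PW = (1/g) Σ q̄ Δp, with q in kg/kg and Δp in Pa (1 kg/m² of water = 1 mm).
Layer 1013–750 hPa: Δp = 263 hPa = 26300 Pa, q̄ = 0.003 kg/kg → 0.003 × 26300 / 9.8 = 8.05 mm
Layer 750–550 hPa: Δp = 200 hPa = 20000 Pa, q̄ = 0.0014 kg/kg → 0.0014 × 20000 / 9.8 = 2.86 mm
Layer 550–200 hPa: Δp = 350 hPa = 35000 Pa, q̄ = 0.00056 kg/kg → 0.00056 × 35000 / 9.8 = 2.00 mm
PW = 8.05 + 2.86 + 2.00 = 12.91 ≈ 12.9 mm.

PW ≈ 12.9 mm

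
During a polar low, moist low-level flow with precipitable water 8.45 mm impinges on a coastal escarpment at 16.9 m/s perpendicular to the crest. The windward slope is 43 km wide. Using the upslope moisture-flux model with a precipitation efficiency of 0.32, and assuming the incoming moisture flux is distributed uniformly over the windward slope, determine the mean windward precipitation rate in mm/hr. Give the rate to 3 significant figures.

R ≈ 3.83 mm/hr

Incoming column moisture flux per unit ridge length: F = V × PW = 16.9 × 8.45 = 142.805 mm·m/s.
Spread over the 43 km slope with efficiency ε = 0.32: R = ε·F/W = 0.32 × 142.805 / 43000 m = 1.063e-03 mm/s.
R = 1.063e-03 × 3600 = 3.83 mm/hr.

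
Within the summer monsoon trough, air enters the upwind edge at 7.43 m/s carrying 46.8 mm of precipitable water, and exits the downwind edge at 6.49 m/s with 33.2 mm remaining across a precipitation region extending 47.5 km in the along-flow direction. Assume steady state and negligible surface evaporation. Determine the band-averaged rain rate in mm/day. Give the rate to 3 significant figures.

R ≈ 241 mm/day

Column moisture flux per unit crosswind length is F = V × PW.
Inflow: F_in = 7.43 × 46.8 = 347.724 mm·m/s
Outflow: F_out = 6.49 × 33.2 = 215.468 mm·m/s
Steady-state rate R = (F_in − F_out)/L = (347.724 − 215.468) / 47500 m = 2.784e-03 mm/s.
R = 2.784e-03 × 3600 × 24 = 241 mm/day.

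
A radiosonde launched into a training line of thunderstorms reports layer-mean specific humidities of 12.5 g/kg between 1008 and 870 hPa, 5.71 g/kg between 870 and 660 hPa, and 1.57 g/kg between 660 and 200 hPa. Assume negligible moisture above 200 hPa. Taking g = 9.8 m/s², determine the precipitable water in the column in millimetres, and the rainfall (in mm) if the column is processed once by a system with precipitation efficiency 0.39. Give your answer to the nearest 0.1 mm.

PW ≈ 37.2 mm; rainfall ≈ 14.5 mm

Precipitable water is the column-integrated vapour mass per unit area: PW = (1/g) Σ q̄ Δp, with q in kg/kg and Δp in Pa (1 kg/m² of water = 1 mm).
Layer 1008–870 hPa: Δp = 138 hPa = 13800 Pa, q̄ = 0.0125 kg/kg → 0.0125 × 13800 / 9.8 = 17.60 mm
Layer 870–660 hPa: Δp = 210 hPa = 21000 Pa, q̄ = 0.00571 kg/kg → 0.00571 × 21000 / 9.8 = 12.24 mm
Layer 660–200 hPa: Δp = 460 hPa = 46000 Pa, q̄ = 0.00157 kg/kg → 0.00157 × 46000 / 9.8 = 7.37 mm
PW = 17.60 + 12.24 + 7.37 = 37.21 ≈ 37.2 mm.
Rainfall = ε × PW = 0.39 × 37.2 = 14.5 mm.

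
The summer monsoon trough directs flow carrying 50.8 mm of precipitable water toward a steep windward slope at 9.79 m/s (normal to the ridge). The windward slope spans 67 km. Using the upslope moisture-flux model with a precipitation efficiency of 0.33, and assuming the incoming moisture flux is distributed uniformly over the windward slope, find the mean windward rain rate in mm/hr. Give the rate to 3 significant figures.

R ≈ 8.82 mm/hr

Incoming column moisture flux per unit ridge length: F = V × PW = 9.79 × 50.8 = 497.332 mm·m/s.
Spread over the 67 km slope with efficiency ε = 0.33: R = ε·F/W = 0.33 × 497.332 / 67000 m = 2.450e-03 mm/s.
R = 2.450e-03 × 3600 = 8.82 mm/hr.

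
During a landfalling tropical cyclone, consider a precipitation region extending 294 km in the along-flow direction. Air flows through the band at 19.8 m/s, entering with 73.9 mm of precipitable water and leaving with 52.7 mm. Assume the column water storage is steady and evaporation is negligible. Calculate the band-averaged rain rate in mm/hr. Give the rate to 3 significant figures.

Column moisture flux per unit crosswind length is F = V × PW.
Inflow: F_in = 19.8 × 73.9 = 1463.22 mm·m/s
Outflow: F_out = 19.8 × 52.7 = 1043.46 mm·m/s
Steady-state rate R = (F_in − F_out)/L = (1463.22 − 1043.46) / 294000 m = 1.428e-03 mm/s.
R = 1.428e-03 × 3600 = 5.14 mm/hr.

R ≈ 5.14 mm/hr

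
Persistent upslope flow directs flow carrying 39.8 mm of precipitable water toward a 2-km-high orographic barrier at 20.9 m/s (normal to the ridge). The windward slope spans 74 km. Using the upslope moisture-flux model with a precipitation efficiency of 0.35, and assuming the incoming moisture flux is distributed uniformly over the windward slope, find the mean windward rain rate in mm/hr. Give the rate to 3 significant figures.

R ≈ 14.2 mm/hr

Incoming column moisture flux per unit ridge length: F = V × PW = 20.9 × 39.8 = 831.82 mm·m/s.
Spread over the 74 km slope with efficiency ε = 0.35: R = ε·F/W = 0.35 × 831.82 / 74000 m = 3.934e-03 mm/s.
R = 3.934e-03 × 3600 = 14.2 mm/hr.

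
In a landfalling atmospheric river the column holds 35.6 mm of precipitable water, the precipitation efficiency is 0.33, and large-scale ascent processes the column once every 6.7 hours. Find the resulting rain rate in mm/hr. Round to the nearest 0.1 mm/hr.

Each overturning extracts ε × PW = 0.33 × 35.6 = 11.748 mm.
Rate = ε·PW / τ = 11.748 / 6.7 h = 1.8 mm/hr.

R ≈ 1.8 mm/hr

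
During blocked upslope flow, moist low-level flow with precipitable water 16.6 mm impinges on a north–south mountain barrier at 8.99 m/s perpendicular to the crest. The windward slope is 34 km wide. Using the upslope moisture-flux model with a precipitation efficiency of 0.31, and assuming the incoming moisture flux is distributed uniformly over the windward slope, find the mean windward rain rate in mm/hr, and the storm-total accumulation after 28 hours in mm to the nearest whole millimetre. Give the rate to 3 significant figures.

Incoming column moisture flux per unit ridge length: F = V × PW = 8.99 × 16.6 = 149.234 mm·m/s.
Spread over the 34 km slope with efficiency ε = 0.31: R = ε·F/W = 0.31 × 149.234 / 34000 m = 1.361e-03 mm/s.
R = 1.361e-03 × 3600 = 4.90 mm/hr.
Over 28 h: total = 4.90 × 28 = 137.2 ≈ 137 mm.

R ≈ 4.90 mm/hr; total ≈ 137 mm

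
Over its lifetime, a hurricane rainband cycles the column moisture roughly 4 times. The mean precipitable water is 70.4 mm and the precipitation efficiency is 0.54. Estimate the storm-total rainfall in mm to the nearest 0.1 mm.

rainfall ≈ 152.1 mm

Each cycle deposits ε × PW = 0.54 × 70.4 = 38.016 mm.
Over 4 cycles: 4 × 38.016 = 152.1 mm.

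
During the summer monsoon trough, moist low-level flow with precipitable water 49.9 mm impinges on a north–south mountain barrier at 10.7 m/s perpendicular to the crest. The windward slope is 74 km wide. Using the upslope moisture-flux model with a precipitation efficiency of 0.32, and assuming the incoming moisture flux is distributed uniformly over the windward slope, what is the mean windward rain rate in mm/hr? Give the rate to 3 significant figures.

R ≈ 8.31 mm/hr

Incoming column moisture flux per unit ridge length: F = V × PW = 10.7 × 49.9 = 533.93 mm·m/s.
Spread over the 74 km slope with efficiency ε = 0.32: R = ε·F/W = 0.32 × 533.93 / 74000 m = 2.309e-03 mm/s.
R = 2.309e-03 × 3600 = 8.31 mm/hr.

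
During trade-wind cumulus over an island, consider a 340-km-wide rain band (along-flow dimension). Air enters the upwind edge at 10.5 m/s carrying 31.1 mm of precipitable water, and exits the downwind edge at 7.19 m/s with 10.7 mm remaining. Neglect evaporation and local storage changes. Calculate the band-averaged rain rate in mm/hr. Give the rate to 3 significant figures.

R ≈ 2.64 mm/hr

Column moisture flux per unit crosswind length is F = V × PW.
Inflow: F_in = 10.5 × 31.1 = 326.55 mm·m/s
Outflow: F_out = 7.19 × 10.7 = 76.933 mm·m/s
Steady-state rate R = (F_in − F_out)/L = (326.55 − 76.933) / 340000 m = 7.342e-04 mm/s.
R = 7.342e-04 × 3600 = 2.64 mm/hr.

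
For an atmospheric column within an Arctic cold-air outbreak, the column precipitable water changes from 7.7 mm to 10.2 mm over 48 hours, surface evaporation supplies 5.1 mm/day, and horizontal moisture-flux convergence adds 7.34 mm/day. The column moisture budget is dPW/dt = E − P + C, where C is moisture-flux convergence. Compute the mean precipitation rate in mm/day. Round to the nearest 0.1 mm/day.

P ≈ 11.2 mm/day

dPW/dt = (10.2 − 7.7) mm / (48/24 day) = +1.250 mm/day.
P = E + C − dPW/dt = 5.1 + (7.34) − (+1.250) = 11.2 mm/day.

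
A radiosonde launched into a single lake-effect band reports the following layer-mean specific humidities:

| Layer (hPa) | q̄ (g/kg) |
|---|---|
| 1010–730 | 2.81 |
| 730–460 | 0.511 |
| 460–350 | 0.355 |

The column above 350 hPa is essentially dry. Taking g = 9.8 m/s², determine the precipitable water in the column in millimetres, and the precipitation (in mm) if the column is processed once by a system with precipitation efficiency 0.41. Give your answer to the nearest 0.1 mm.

PW ≈ 9.8 mm; precipitation ≈ 4.0 mm

Precipitable water is the column-integrated vapour mass per unit area: PW = (1/g) Σ q̄ Δp, with q in kg/kg and Δp in Pa (1 kg/m² of water = 1 mm).
Layer 1010–730 hPa: Δp = 280 hPa = 28000 Pa, q̄ = 0.00281 kg/kg → 0.00281 × 28000 / 9.8 = 8.03 mm
Layer 730–460 hPa: Δp = 270 hPa = 27000 Pa, q̄ = 0.000511 kg/kg → 0.000511 × 27000 / 9.8 = 1.41 mm
Layer 460–350 hPa: Δp = 110 hPa = 11000 Pa, q̄ = 0.000355 kg/kg → 0.000355 × 11000 / 9.8 = 0.40 mm
PW = 8.03 + 1.41 + 0.40 = 9.84 ≈ 9.8 mm.
Precipitation = ε × PW = 0.41 × 9.8 = 4.0 mm.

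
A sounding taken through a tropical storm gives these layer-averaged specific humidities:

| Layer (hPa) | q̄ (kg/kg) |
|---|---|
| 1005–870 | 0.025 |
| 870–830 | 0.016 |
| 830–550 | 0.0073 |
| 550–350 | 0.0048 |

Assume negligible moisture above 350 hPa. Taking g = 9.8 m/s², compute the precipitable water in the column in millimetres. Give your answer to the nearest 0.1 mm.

Precipitable water is the column-integrated vapour mass per unit area: PW = (1/g) Σ q̄ Δp, with q in kg/kg and Δp in Pa (1 kg/m² of water = 1 mm).
Layer 1005–870 hPa: Δp = 135 hPa = 13500 Pa, q̄ = 0.025 kg/kg → 0.025 × 13500 / 9.8 = 34.44 mm
Layer 870–830 hPa: Δp = 40 hPa = 4000 Pa, q̄ = 0.016 kg/kg → 0.016 × 4000 / 9.8 = 6.53 mm
Layer 830–550 hPa: Δp = 280 hPa = 28000 Pa, q̄ = 0.0073 kg/kg → 0.0073 × 28000 / 9.8 = 20.86 mm
Layer 550–350 hPa: Δp = 200 hPa = 20000 Pa, q̄ = 0.0048 kg/kg → 0.0048 × 20000 / 9.8 = 9.80 mm
PW = 34.44 + 6.53 + 20.86 + 9.80 = 71.63 ≈ 71.6 mm.

PW ≈ 71.6 mm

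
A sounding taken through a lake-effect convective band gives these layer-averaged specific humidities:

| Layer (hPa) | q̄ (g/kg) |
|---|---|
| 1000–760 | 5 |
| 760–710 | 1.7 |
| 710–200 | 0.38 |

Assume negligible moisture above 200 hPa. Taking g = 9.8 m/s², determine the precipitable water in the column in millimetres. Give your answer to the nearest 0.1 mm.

PW ≈ 15.1 mm

Precipitable water is the column-integrated vapour mass per unit area: PW = (1/g) Σ q̄ Δp, with q in kg/kg and Δp in Pa (1 kg/m² of water = 1 mm).
Layer 1000–760 hPa: Δp = 240 hPa = 24000 Pa, q̄ = 0.005 kg/kg → 0.005 × 24000 / 9.8 = 12.24 mm
Layer 760–710 hPa: Δp = 50 hPa = 5000 Pa, q̄ = 0.0017 kg/kg → 0.0017 × 5000 / 9.8 = 0.87 mm
Layer 710–200 hPa: Δp = 510 hPa = 51000 Pa, q̄ = 0.00038 kg/kg → 0.00038 × 51000 / 9.8 = 1.98 mm
PW = 12.24 + 0.87 + 1.98 = 15.09 ≈ 15.1 mm.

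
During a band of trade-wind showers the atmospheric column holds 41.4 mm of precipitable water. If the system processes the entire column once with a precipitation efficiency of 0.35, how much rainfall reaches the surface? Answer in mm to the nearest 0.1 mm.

rainfall ≈ 14.5 mm

Rainfall = ε × PW = 0.35 × 41.4 = 14.5 mm.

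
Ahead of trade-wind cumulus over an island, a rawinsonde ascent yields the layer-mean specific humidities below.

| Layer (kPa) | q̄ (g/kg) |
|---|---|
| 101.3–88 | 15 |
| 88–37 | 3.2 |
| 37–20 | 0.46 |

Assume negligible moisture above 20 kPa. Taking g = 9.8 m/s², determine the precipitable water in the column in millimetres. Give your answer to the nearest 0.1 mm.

Precipitable water is the column-integrated vapour mass per unit area: PW = (1/g) Σ q̄ Δp, with q in kg/kg and Δp in Pa (1 kg/m² of water = 1 mm).
Layer 101.3–88 kPa: Δp = 133 hPa = 13300 Pa, q̄ = 0.015 kg/kg → 0.015 × 13300 / 9.8 = 20.36 mm
Layer 88–37 kPa: Δp = 510 hPa = 51000 Pa, q̄ = 0.0032 kg/kg → 0.0032 × 51000 / 9.8 = 16.65 mm
Layer 37–20 kPa: Δp = 170 hPa = 17000 Pa, q̄ = 0.00046 kg/kg → 0.00046 × 17000 / 9.8 = 0.80 mm
PW = 20.36 + 16.65 + 0.80 = 37.81 ≈ 37.8 mm.

PW ≈ 37.8 mm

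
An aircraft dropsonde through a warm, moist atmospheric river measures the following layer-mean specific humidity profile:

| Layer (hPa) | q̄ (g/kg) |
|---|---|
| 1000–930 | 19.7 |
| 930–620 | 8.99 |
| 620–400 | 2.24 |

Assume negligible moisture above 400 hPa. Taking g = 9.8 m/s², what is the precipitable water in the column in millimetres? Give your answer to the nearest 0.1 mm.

PW ≈ 47.5 mm

Precipitable water is the column-integrated vapour mass per unit area: PW = (1/g) Σ q̄ Δp, with q in kg/kg and Δp in Pa (1 kg/m² of water = 1 mm).
Layer 1000–930 hPa: Δp = 70 hPa = 7000 Pa, q̄ = 0.0197 kg/kg → 0.0197 × 7000 / 9.8 = 14.07 mm
Layer 930–620 hPa: Δp = 310 hPa = 31000 Pa, q̄ = 0.00899 kg/kg → 0.00899 × 31000 / 9.8 = 28.44 mm
Layer 620–400 hPa: Δp = 220 hPa = 22000 Pa, q̄ = 0.00224 kg/kg → 0.00224 × 22000 / 9.8 = 5.03 mm
PW = 14.07 + 28.44 + 5.03 = 47.54 ≈ 47.5 mm.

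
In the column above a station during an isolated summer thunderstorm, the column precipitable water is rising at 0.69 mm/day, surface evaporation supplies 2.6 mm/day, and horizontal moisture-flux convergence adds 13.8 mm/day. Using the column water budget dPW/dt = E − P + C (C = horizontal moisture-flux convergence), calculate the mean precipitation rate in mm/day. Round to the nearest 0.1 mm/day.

dPW/dt = +0.69 mm/day.
P = E + C − dPW/dt = 2.6 + (13.8) − (+0.69) = 15.7 mm/day.

P ≈ 15.7 mm/day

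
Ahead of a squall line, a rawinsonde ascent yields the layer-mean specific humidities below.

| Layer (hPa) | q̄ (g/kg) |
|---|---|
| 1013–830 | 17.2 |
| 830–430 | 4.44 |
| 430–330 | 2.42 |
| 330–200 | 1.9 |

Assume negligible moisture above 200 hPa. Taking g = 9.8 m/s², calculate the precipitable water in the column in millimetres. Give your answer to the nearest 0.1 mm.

PW ≈ 55.2 mm

Precipitable water is the column-integrated vapour mass per unit area: PW = (1/g) Σ q̄ Δp, with q in kg/kg and Δp in Pa (1 kg/m² of water = 1 mm).
Layer 1013–830 hPa: Δp = 183 hPa = 18300 Pa, q̄ = 0.0172 kg/kg → 0.0172 × 18300 / 9.8 = 32.12 mm
Layer 830–430 hPa: Δp = 400 hPa = 40000 Pa, q̄ = 0.00444 kg/kg → 0.00444 × 40000 / 9.8 = 18.12 mm
Layer 430–330 hPa: Δp = 100 hPa = 10000 Pa, q̄ = 0.00242 kg/kg → 0.00242 × 10000 / 9.8 = 2.47 mm
Layer 330–200 hPa: Δp = 130 hPa = 13000 Pa, q̄ = 0.0019 kg/kg → 0.0019 × 13000 / 9.8 = 2.52 mm
PW = 32.12 + 18.12 + 2.47 + 2.52 = 55.23 ≈ 55.2 mm.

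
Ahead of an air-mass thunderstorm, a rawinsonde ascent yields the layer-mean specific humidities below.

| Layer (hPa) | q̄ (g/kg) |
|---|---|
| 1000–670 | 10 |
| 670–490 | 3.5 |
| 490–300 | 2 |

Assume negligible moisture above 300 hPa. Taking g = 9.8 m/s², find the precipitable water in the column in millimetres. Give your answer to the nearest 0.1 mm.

Precipitable water is the column-integrated vapour mass per unit area: PW = (1/g) Σ q̄ Δp, with q in kg/kg and Δp in Pa (1 kg/m² of water = 1 mm).
Layer 1000–670 hPa: Δp = 330 hPa = 33000 Pa, q̄ = 0.01 kg/kg → 0.01 × 33000 / 9.8 = 33.67 mm
Layer 670–490 hPa: Δp = 180 hPa = 18000 Pa, q̄ = 0.0035 kg/kg → 0.0035 × 18000 / 9.8 = 6.43 mm
Layer 490–300 hPa: Δp = 190 hPa = 19000 Pa, q̄ = 0.002 kg/kg → 0.002 × 19000 / 9.8 = 3.88 mm
PW = 33.67 + 6.43 + 3.88 = 43.98 ≈ 44.0 mm.

PW ≈ 44.0 mm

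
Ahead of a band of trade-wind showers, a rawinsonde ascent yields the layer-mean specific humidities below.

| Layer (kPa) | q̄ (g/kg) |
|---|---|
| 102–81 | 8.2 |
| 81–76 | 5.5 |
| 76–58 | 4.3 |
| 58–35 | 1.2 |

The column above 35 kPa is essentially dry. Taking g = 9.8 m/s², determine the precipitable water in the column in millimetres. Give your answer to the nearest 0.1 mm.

PW ≈ 31.1 mm

Precipitable water is the column-integrated vapour mass per unit area: PW = (1/g) Σ q̄ Δp, with q in kg/kg and Δp in Pa (1 kg/m² of water = 1 mm).
Layer 102–81 kPa: Δp = 210 hPa = 21000 Pa, q̄ = 0.0082 kg/kg → 0.0082 × 21000 / 9.8 = 17.57 mm
Layer 81–76 kPa: Δp = 50 hPa = 5000 Pa, q̄ = 0.0055 kg/kg → 0.0055 × 5000 / 9.8 = 2.81 mm
Layer 76–58 kPa: Δp = 180 hPa = 18000 Pa, q̄ = 0.0043 kg/kg → 0.0043 × 18000 / 9.8 = 7.90 mm
Layer 58–35 kPa: Δp = 230 hPa = 23000 Pa, q̄ = 0.0012 kg/kg → 0.0012 × 23000 / 9.8 = 2.82 mm
PW = 17.57 + 2.81 + 7.90 + 2.82 = 31.10 ≈ 31.1 mm.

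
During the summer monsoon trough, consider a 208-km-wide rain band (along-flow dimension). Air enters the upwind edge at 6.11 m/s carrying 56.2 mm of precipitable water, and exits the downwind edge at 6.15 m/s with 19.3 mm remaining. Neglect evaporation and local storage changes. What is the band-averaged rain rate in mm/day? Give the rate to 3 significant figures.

R ≈ 93.3 mm/day

Column moisture flux per unit crosswind length is F = V × PW.
Inflow: F_in = 6.11 × 56.2 = 343.382 mm·m/s
Outflow: F_out = 6.15 × 19.3 = 118.695 mm·m/s
Steady-state rate R = (F_in − F_out)/L = (343.382 − 118.695) / 208000 m = 1.080e-03 mm/s.
R = 1.080e-03 × 3600 × 24 = 93.3 mm/day.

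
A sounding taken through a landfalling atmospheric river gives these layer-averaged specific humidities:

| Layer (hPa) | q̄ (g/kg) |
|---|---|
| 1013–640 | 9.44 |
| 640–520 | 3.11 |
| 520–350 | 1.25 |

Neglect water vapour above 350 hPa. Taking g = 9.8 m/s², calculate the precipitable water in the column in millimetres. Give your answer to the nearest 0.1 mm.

PW ≈ 41.9 mm

Precipitable water is the column-integrated vapour mass per unit area: PW = (1/g) Σ q̄ Δp, with q in kg/kg and Δp in Pa (1 kg/m² of water = 1 mm).
Layer 1013–640 hPa: Δp = 373 hPa = 37300 Pa, q̄ = 0.00944 kg/kg → 0.00944 × 37300 / 9.8 = 35.93 mm
Layer 640–520 hPa: Δp = 120 hPa = 12000 Pa, q̄ = 0.00311 kg/kg → 0.00311 × 12000 / 9.8 = 3.81 mm
Layer 520–350 hPa: Δp = 170 hPa = 17000 Pa, q̄ = 0.00125 kg/kg → 0.00125 × 17000 / 9.8 = 2.17 mm
PW = 35.93 + 3.81 + 2.17 = 41.91 ≈ 41.9 mm.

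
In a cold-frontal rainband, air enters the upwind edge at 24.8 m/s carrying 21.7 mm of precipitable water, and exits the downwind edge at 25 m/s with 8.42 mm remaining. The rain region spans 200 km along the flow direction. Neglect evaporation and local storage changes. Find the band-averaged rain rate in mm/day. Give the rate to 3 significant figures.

Column moisture flux per unit crosswind length is F = V × PW.
Inflow: F_in = 24.8 × 21.7 = 538.16 mm·m/s
Outflow: F_out = 25 × 8.42 = 210.5 mm·m/s
Steady-state rate R = (F_in − F_out)/L = (538.16 − 210.5) / 200000 m = 1.638e-03 mm/s.
R = 1.638e-03 × 3600 × 24 = 142 mm/day.

R ≈ 142 mm/day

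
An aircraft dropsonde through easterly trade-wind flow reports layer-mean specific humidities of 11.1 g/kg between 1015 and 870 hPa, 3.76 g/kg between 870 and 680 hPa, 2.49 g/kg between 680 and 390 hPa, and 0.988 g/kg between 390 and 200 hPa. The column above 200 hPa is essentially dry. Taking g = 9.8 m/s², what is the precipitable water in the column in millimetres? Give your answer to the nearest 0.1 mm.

Precipitable water is the column-integrated vapour mass per unit area: PW = (1/g) Σ q̄ Δp, with q in kg/kg and Δp in Pa (1 kg/m² of water = 1 mm).
Layer 1015–870 hPa: Δp = 145 hPa = 14500 Pa, q̄ = 0.0111 kg/kg → 0.0111 × 14500 / 9.8 = 16.42 mm
Layer 870–680 hPa: Δp = 190 hPa = 19000 Pa, q̄ = 0.00376 kg/kg → 0.00376 × 19000 / 9.8 = 7.29 mm
Layer 680–390 hPa: Δp = 290 hPa = 29000 Pa, q̄ = 0.00249 kg/kg → 0.00249 × 29000 / 9.8 = 7.37 mm
Layer 390–200 hPa: Δp = 190 hPa = 19000 Pa, q̄ = 0.000988 kg/kg → 0.000988 × 19000 / 9.8 = 1.92 mm
PW = 16.42 + 7.29 + 7.37 + 1.92 = 33.00 ≈ 33.0 mm.

PW ≈ 33.0 mm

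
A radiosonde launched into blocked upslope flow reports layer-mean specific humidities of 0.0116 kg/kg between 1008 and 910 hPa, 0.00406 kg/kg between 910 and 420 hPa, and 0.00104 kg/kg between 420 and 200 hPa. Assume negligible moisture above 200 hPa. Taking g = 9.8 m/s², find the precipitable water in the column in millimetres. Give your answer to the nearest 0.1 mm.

Precipitable water is the column-integrated vapour mass per unit area: PW = (1/g) Σ q̄ Δp, with q in kg/kg and Δp in Pa (1 kg/m² of water = 1 mm).
Layer 1008–910 hPa: Δp = 98 hPa = 9800 Pa, q̄ = 0.0116 kg/kg → 0.0116 × 9800 / 9.8 = 11.60 mm
Layer 910–420 hPa: Δp = 490 hPa = 49000 Pa, q̄ = 0.00406 kg/kg → 0.00406 × 49000 / 9.8 = 20.30 mm
Layer 420–200 hPa: Δp = 220 hPa = 22000 Pa, q̄ = 0.00104 kg/kg → 0.00104 × 22000 / 9.8 = 2.33 mm
PW = 11.60 + 20.30 + 2.33 = 34.23 ≈ 34.2 mm.

PW ≈ 34.2 mm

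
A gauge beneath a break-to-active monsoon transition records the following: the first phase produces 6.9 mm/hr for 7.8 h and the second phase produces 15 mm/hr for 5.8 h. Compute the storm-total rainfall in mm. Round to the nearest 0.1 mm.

total ≈ 140.8 mm

Total = Σ Rᵢ Δtᵢ = 6.9 × 7.8 + 15 × 5.8
      = 53.82 + 87 = 140.8 mm.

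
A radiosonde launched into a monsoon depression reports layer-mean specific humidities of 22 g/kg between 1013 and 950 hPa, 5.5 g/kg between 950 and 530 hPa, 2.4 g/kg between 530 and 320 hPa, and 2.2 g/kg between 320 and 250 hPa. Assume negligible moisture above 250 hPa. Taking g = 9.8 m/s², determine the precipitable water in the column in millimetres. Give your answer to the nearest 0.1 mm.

Precipitable water is the column-integrated vapour mass per unit area: PW = (1/g) Σ q̄ Δp, with q in kg/kg and Δp in Pa (1 kg/m² of water = 1 mm).
Layer 1013–950 hPa: Δp = 63 hPa = 6300 Pa, q̄ = 0.022 kg/kg → 0.022 × 6300 / 9.8 = 14.14 mm
Layer 950–530 hPa: Δp = 420 hPa = 42000 Pa, q̄ = 0.0055 kg/kg → 0.0055 × 42000 / 9.8 = 23.57 mm
Layer 530–320 hPa: Δp = 210 hPa = 21000 Pa, q̄ = 0.0024 kg/kg → 0.0024 × 21000 / 9.8 = 5.14 mm
Layer 320–250 hPa: Δp = 70 hPa = 7000 Pa, q̄ = 0.0022 kg/kg → 0.0022 × 7000 / 9.8 = 1.57 mm
PW = 14.14 + 23.57 + 5.14 + 1.57 = 44.42 ≈ 44.4 mm.

PW ≈ 44.4 mm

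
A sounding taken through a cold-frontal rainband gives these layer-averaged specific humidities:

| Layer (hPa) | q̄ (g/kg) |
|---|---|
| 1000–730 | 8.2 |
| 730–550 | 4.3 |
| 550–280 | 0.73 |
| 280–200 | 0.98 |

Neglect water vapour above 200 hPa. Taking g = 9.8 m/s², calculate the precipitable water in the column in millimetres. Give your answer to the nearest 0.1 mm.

Precipitable water is the column-integrated vapour mass per unit area: PW = (1/g) Σ q̄ Δp, with q in kg/kg and Δp in Pa (1 kg/m² of water = 1 mm).
Layer 1000–730 hPa: Δp = 270 hPa = 27000 Pa, q̄ = 0.0082 kg/kg → 0.0082 × 27000 / 9.8 = 22.59 mm
Layer 730–550 hPa: Δp = 180 hPa = 18000 Pa, q̄ = 0.0043 kg/kg → 0.0043 × 18000 / 9.8 = 7.90 mm
Layer 550–280 hPa: Δp = 270 hPa = 27000 Pa, q̄ = 0.00073 kg/kg → 0.00073 × 27000 / 9.8 = 2.01 mm
Layer 280–200 hPa: Δp = 80 hPa = 8000 Pa, q̄ = 0.00098 kg/kg → 0.00098 × 8000 / 9.8 = 0.80 mm
PW = 22.59 + 7.90 + 2.01 + 0.80 = 33.30 ≈ 33.3 mm.

PW ≈ 33.3 mm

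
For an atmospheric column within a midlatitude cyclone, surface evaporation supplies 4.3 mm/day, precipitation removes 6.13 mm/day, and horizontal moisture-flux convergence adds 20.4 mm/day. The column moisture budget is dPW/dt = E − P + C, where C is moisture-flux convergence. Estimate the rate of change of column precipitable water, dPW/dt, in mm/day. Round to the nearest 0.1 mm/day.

dPW/dt = E − P + C = 4.3 − 6.13 + (20.4) = 18.6 mm/day.

dPW/dt ≈ 18.6 mm/day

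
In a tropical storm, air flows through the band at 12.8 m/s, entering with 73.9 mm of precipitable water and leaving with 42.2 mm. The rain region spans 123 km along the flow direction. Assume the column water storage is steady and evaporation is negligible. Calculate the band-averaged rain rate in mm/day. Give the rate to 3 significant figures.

Column moisture flux per unit crosswind length is F = V × PW.
Inflow: F_in = 12.8 × 73.9 = 945.92 mm·m/s
Outflow: F_out = 12.8 × 42.2 = 540.16 mm·m/s
Steady-state rate R = (F_in − F_out)/L = (945.92 − 540.16) / 123000 m = 3.299e-03 mm/s.
R = 3.299e-03 × 3600 × 24 = 285 mm/day.

R ≈ 285 mm/day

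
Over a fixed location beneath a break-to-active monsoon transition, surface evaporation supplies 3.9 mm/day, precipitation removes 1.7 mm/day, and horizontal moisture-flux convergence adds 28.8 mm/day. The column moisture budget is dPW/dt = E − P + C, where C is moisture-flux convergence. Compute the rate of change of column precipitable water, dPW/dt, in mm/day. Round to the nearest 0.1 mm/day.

dPW/dt = E − P + C = 3.9 − 1.7 + (28.8) = 31.0 mm/day.

dPW/dt ≈ 31.0 mm/day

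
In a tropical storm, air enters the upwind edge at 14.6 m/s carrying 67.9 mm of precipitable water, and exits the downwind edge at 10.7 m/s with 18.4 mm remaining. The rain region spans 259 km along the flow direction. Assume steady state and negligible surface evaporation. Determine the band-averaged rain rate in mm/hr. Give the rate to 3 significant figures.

Column moisture flux per unit crosswind length is F = V × PW.
Inflow: F_in = 14.6 × 67.9 = 991.34 mm·m/s
Outflow: F_out = 10.7 × 18.4 = 196.88 mm·m/s
Steady-state rate R = (F_in − F_out)/L = (991.34 − 196.88) / 259000 m = 3.067e-03 mm/s.
R = 3.067e-03 × 3600 = 11.0 mm/hr.

R ≈ 11.0 mm/hr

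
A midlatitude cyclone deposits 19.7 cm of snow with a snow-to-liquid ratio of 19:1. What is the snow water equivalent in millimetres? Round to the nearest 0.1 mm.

SWE ≈ 10.4 mm

SWE = snow depth / ratio = 19.7 cm / 19 = 1.037 cm = 10.4 mm.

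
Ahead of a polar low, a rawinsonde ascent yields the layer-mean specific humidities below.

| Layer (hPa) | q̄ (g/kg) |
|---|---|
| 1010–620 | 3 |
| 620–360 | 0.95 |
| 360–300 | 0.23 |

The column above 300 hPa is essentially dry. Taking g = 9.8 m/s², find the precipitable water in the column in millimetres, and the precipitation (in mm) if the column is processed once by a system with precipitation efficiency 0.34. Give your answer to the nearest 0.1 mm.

Precipitable water is the column-integrated vapour mass per unit area: PW = (1/g) Σ q̄ Δp, with q in kg/kg and Δp in Pa (1 kg/m² of water = 1 mm).
Layer 1010–620 hPa: Δp = 390 hPa = 39000 Pa, q̄ = 0.003 kg/kg → 0.003 × 39000 / 9.8 = 11.94 mm
Layer 620–360 hPa: Δp = 260 hPa = 26000 Pa, q̄ = 0.00095 kg/kg → 0.00095 × 26000 / 9.8 = 2.52 mm
Layer 360–300 hPa: Δp = 60 hPa = 6000 Pa, q̄ = 0.00023 kg/kg → 0.00023 × 6000 / 9.8 = 0.14 mm
PW = 11.94 + 2.52 + 0.14 = 14.60 ≈ 14.6 mm.
Precipitation = ε × PW = 0.34 × 14.6 = 5.0 mm.

PW ≈ 14.6 mm; precipitation ≈ 5.0 mm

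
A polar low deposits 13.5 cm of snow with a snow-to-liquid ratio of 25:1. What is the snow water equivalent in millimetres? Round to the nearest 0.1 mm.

SWE ≈ 5.4 mm

SWE = snow depth / ratio = 13.5 cm / 25 = 0.540 cm = 5.4 mm.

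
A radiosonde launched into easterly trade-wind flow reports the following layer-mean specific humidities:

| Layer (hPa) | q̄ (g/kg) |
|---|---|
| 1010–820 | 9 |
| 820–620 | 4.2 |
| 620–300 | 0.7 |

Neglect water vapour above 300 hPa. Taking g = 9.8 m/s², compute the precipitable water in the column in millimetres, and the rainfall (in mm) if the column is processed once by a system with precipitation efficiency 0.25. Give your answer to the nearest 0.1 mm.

PW ≈ 28.3 mm; rainfall ≈ 7.1 mm

Precipitable water is the column-integrated vapour mass per unit area: PW = (1/g) Σ q̄ Δp, with q in kg/kg and Δp in Pa (1 kg/m² of water = 1 mm).
Layer 1010–820 hPa: Δp = 190 hPa = 19000 Pa, q̄ = 0.009 kg/kg → 0.009 × 19000 / 9.8 = 17.45 mm
Layer 820–620 hPa: Δp = 200 hPa = 20000 Pa, q̄ = 0.0042 kg/kg → 0.0042 × 20000 / 9.8 = 8.57 mm
Layer 620–300 hPa: Δp = 320 hPa = 32000 Pa, q̄ = 0.0007 kg/kg → 0.0007 × 32000 / 9.8 = 2.29 mm
PW = 17.45 + 8.57 + 2.29 = 28.31 ≈ 28.3 mm.
Rainfall = ε × PW = 0.25 × 28.3 = 7.1 mm.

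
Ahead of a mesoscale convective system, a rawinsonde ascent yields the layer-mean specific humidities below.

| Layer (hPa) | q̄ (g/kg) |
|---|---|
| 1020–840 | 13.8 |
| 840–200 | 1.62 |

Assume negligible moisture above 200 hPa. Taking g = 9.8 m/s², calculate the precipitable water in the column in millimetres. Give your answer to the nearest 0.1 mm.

Precipitable water is the column-integrated vapour mass per unit area: PW = (1/g) Σ q̄ Δp, with q in kg/kg and Δp in Pa (1 kg/m² of water = 1 mm).
Layer 1020–840 hPa: Δp = 180 hPa = 18000 Pa, q̄ = 0.0138 kg/kg → 0.0138 × 18000 / 9.8 = 25.35 mm
Layer 840–200 hPa: Δp = 640 hPa = 64000 Pa, q̄ = 0.00162 kg/kg → 0.00162 × 64000 / 9.8 = 10.58 mm
PW = 25.35 + 10.58 = 35.93 ≈ 35.9 mm.

PW ≈ 35.9 mm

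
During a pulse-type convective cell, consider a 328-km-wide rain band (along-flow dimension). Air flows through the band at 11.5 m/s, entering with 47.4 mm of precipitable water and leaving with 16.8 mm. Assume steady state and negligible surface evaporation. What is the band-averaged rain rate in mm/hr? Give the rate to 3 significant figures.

Column moisture flux per unit crosswind length is F = V × PW.
Inflow: F_in = 11.5 × 47.4 = 545.1 mm·m/s
Outflow: F_out = 11.5 × 16.8 = 193.2 mm·m/s
Steady-state rate R = (F_in − F_out)/L = (545.1 − 193.2) / 328000 m = 1.073e-03 mm/s.
R = 1.073e-03 × 3600 = 3.86 mm/hr.

R ≈ 3.86 mm/hr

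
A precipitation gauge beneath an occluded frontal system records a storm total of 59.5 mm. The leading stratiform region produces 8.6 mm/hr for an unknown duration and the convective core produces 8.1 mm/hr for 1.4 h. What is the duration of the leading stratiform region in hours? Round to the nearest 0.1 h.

duration ≈ 5.6 h

Known phases: 8.1 × 1.4 = 11.34 mm.
Remaining depth = 59.5 − 11.34 = 48.16 mm.
Duration = 48.16 / 8.6 = 5.6 h.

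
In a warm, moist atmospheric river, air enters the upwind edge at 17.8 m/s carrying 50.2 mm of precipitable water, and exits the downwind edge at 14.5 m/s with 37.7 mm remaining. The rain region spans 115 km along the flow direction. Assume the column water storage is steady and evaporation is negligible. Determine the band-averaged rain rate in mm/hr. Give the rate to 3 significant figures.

Column moisture flux per unit crosswind length is F = V × PW.
Inflow: F_in = 17.8 × 50.2 = 893.56 mm·m/s
Outflow: F_out = 14.5 × 37.7 = 546.65 mm·m/s
Steady-state rate R = (F_in − F_out)/L = (893.56 − 546.65) / 115000 m = 3.017e-03 mm/s.
R = 3.017e-03 × 3600 = 10.9 mm/hr.

R ≈ 10.9 mm/hr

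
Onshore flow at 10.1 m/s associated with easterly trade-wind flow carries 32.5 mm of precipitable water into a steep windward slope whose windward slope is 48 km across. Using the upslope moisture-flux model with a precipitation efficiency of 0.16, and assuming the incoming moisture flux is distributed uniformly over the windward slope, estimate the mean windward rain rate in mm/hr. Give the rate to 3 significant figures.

Incoming column moisture flux per unit ridge length: F = V × PW = 10.1 × 32.5 = 328.25 mm·m/s.
Spread over the 48 km slope with efficiency ε = 0.16: R = ε·F/W = 0.16 × 328.25 / 48000 m = 1.094e-03 mm/s.
R = 1.094e-03 × 3600 = 3.94 mm/hr.

R ≈ 3.94 mm/hr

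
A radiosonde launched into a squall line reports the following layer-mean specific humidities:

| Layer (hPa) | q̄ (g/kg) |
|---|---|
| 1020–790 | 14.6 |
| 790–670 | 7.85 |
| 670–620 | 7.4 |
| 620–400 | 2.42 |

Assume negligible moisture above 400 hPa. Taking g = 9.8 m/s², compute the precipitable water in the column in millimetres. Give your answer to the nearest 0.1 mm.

Precipitable water is the column-integrated vapour mass per unit area: PW = (1/g) Σ q̄ Δp, with q in kg/kg and Δp in Pa (1 kg/m² of water = 1 mm).
Layer 1020–790 hPa: Δp = 230 hPa = 23000 Pa, q̄ = 0.0146 kg/kg → 0.0146 × 23000 / 9.8 = 34.27 mm
Layer 790–670 hPa: Δp = 120 hPa = 12000 Pa, q̄ = 0.00785 kg/kg → 0.00785 × 12000 / 9.8 = 9.61 mm
Layer 670–620 hPa: Δp = 50 hPa = 5000 Pa, q̄ = 0.0074 kg/kg → 0.0074 × 5000 / 9.8 = 3.78 mm
Layer 620–400 hPa: Δp = 220 hPa = 22000 Pa, q̄ = 0.00242 kg/kg → 0.00242 × 22000 / 9.8 = 5.43 mm
PW = 34.27 + 9.61 + 3.78 + 5.43 = 53.09 ≈ 53.1 mm.

PW ≈ 53.1 mm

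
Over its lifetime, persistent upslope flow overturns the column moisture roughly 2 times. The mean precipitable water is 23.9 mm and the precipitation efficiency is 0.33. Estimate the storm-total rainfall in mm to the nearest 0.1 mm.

Each cycle deposits ε × PW = 0.33 × 23.9 = 7.887 mm.
Over 2 cycles: 2 × 7.887 = 15.8 mm.

rainfall ≈ 15.8 mm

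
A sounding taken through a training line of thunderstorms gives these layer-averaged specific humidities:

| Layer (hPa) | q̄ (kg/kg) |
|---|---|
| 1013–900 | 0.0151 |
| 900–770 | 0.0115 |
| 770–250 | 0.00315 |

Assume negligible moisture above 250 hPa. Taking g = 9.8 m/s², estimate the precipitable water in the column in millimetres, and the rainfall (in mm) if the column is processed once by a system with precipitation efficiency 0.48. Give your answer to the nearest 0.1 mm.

Precipitable water is the column-integrated vapour mass per unit area: PW = (1/g) Σ q̄ Δp, with q in kg/kg and Δp in Pa (1 kg/m² of water = 1 mm).
Layer 1013–900 hPa: Δp = 113 hPa = 11300 Pa, q̄ = 0.0151 kg/kg → 0.0151 × 11300 / 9.8 = 17.41 mm
Layer 900–770 hPa: Δp = 130 hPa = 13000 Pa, q̄ = 0.0115 kg/kg → 0.0115 × 13000 / 9.8 = 15.26 mm
Layer 770–250 hPa: Δp = 520 hPa = 52000 Pa, q̄ = 0.00315 kg/kg → 0.00315 × 52000 / 9.8 = 16.71 mm
PW = 17.41 + 15.26 + 16.71 = 49.38 ≈ 49.4 mm.
Rainfall = ε × PW = 0.48 × 49.4 = 23.7 mm.

PW ≈ 49.4 mm; rainfall ≈ 23.7 mm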